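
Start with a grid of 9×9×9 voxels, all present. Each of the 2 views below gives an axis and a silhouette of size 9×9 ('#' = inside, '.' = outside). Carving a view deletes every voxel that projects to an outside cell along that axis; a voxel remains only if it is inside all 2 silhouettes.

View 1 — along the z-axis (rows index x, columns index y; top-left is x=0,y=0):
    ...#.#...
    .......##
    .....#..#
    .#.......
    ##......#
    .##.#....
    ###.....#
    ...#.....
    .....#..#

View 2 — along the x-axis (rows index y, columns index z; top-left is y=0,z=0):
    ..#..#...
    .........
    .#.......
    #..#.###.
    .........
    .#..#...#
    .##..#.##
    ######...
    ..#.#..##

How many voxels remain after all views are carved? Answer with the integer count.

initial block: 9^3 = 729
step 1: project along z, AND mask (20/81) → |grid| = 180
step 2: project along x, AND mask (26/81) → |grid| = 51

remaining voxels: 51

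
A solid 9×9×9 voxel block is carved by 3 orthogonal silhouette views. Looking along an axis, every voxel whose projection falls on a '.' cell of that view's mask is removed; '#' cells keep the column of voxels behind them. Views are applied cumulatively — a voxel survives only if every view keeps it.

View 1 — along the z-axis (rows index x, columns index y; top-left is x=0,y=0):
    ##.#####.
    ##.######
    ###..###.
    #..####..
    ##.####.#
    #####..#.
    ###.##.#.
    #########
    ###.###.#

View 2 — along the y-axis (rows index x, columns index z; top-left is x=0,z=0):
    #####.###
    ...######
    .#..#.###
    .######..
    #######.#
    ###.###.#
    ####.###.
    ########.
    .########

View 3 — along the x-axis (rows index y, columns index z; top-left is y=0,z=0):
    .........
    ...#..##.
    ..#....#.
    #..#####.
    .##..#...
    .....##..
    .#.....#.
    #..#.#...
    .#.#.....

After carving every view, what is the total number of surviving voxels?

full grid |V| = 729
step 1: project along z, AND mask (61/81) → |grid| = 549
step 2: project along y, AND mask (63/81) → |grid| = 432
step 3: project along x, AND mask (23/81) → |grid| = 122

remaining voxels: 122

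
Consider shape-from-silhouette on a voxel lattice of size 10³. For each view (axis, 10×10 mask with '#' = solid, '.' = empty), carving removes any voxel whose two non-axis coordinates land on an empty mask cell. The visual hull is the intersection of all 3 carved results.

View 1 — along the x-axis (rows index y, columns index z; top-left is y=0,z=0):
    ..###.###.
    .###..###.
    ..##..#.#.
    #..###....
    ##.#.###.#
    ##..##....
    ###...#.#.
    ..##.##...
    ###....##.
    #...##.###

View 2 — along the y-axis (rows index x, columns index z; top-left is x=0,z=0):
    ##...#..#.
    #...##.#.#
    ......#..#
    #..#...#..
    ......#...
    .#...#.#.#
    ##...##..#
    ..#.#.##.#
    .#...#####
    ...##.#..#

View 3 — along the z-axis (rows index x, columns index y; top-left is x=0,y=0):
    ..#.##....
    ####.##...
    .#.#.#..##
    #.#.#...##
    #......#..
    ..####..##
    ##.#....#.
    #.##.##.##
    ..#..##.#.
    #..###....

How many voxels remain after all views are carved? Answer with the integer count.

before carving: 1000 voxels (10×10×10)
  1. axis=0 (YZ plane), |mask|=51  ⇒  voxels=510
  2. axis=1 (XZ plane), |mask|=39  ⇒  voxels=186
  3. axis=2 (XY plane), |mask|=46  ⇒  voxels=84

84 voxels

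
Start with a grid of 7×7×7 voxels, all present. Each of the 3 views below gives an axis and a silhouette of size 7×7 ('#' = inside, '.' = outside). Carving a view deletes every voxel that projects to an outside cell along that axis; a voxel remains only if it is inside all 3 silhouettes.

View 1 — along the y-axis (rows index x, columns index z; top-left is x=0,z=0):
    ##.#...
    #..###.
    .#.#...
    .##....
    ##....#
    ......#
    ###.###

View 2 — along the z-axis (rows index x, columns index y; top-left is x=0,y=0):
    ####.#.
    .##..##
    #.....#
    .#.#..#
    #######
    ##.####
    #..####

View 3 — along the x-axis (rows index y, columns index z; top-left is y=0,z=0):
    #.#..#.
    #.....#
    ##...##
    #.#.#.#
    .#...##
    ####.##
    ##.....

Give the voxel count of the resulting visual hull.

remaining voxels: 54

start: 7×7×7 = 343 voxels
step 1: project along y, AND mask (21/49) → |grid| = 147
step 2: project along z, AND mask (32/49) → |grid| = 98
step 3: project along x, AND mask (24/49) → |grid| = 54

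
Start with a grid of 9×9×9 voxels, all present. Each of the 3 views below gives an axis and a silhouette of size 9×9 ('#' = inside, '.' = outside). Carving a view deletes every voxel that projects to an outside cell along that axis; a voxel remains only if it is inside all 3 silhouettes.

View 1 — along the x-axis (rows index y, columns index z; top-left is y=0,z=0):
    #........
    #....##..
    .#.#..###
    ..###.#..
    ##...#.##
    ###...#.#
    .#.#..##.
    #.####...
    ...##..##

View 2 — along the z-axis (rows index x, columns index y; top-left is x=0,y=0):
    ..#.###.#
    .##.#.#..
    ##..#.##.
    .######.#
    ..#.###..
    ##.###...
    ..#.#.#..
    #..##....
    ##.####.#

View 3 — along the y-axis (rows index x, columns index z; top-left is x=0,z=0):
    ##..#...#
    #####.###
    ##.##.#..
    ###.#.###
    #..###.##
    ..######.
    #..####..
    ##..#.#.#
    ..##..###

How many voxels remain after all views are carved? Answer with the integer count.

start: 9×9×9 = 729 voxels
after view 1 [x-axis, 36 of 81 cells solid] → remaining = 324
after view 2 [z-axis, 43 of 81 cells solid] → remaining = 175
after view 3 [y-axis, 51 of 81 cells solid] → remaining = 109

109 voxels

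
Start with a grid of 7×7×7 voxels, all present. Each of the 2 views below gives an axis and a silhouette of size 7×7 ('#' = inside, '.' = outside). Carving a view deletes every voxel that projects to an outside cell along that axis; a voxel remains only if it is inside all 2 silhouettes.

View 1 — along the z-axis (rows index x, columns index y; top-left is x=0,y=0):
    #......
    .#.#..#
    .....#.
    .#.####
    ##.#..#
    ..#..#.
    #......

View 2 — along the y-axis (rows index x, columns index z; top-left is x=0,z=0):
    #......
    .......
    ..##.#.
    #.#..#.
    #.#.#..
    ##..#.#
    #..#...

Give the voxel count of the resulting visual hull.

initial block: 7^3 = 343
carve view 1 (along z, XY-mask fill 17/49): 119 voxels remain
carve view 2 (along y, XZ-mask fill 16/49): 41 voxels remain

voxel count = 41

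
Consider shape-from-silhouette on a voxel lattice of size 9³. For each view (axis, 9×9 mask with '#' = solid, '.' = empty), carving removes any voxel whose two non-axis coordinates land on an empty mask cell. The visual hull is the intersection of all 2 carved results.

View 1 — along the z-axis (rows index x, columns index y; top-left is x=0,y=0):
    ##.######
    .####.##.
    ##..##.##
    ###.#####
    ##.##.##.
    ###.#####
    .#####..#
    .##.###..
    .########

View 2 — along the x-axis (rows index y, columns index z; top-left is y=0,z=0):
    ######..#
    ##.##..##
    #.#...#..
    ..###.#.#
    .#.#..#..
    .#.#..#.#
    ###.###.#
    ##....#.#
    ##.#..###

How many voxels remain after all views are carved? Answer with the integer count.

|visual hull| = 300

before carving: 729 voxels (9×9×9)
V1 z: intersect with XY mask (61 set) -- 549 left
V2 x: intersect with YZ mask (45 set) -- 300 left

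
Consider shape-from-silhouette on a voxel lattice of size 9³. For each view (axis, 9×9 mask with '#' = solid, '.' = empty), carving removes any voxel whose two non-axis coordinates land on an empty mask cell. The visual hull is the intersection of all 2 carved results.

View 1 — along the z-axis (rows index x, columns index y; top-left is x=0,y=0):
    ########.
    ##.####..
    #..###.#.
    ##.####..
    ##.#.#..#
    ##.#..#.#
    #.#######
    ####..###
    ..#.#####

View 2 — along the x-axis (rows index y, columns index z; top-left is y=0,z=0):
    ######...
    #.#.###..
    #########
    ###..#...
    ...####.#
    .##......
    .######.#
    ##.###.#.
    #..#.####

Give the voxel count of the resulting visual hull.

299 voxels

before carving: 729 voxels (9×9×9)
V1 z: intersect with XY mask (56 set) -- 504 left
V2 x: intersect with YZ mask (50 set) -- 299 left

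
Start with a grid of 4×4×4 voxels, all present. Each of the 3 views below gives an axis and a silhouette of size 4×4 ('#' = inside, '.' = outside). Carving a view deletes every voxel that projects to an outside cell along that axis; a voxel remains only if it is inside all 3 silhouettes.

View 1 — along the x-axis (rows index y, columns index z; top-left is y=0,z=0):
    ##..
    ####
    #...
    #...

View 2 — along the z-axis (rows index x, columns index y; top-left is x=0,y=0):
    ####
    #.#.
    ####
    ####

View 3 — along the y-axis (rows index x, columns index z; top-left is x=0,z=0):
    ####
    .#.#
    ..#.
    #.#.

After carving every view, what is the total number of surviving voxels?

before carving: 64 voxels (4×4×4)
step 1: project along x, AND mask (8/16) → |grid| = 32
step 2: project along z, AND mask (14/16) → |grid| = 27
step 3: project along y, AND mask (9/16) → |grid| = 15

15 voxels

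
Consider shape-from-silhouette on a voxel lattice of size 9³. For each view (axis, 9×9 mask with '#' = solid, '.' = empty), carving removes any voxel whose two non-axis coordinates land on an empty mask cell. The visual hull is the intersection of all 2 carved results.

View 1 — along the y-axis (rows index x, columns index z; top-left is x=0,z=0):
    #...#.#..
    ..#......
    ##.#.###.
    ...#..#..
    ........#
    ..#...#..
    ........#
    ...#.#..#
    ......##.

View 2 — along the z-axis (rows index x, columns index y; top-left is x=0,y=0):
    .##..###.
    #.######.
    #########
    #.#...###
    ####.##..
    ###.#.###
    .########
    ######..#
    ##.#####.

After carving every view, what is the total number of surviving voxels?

start: 9×9×9 = 729 voxels
  1. axis=1 (XZ plane), |mask|=21  ⇒  voxels=189
  2. axis=2 (XY plane), |mask|=61  ⇒  voxels=149

voxel count = 149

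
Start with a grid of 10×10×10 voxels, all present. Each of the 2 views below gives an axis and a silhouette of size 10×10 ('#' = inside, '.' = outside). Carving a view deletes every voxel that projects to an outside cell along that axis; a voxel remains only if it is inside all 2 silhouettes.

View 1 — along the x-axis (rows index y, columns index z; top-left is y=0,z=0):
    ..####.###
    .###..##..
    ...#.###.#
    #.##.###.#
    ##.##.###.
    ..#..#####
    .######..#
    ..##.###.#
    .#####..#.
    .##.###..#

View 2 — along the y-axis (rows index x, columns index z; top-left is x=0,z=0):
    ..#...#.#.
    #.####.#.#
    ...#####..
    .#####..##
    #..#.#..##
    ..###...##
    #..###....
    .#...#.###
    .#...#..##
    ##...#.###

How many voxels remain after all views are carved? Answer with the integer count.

|visual hull| = 318

full grid |V| = 1000
[1] x-view keeps 62 columns → grid now 620
[2] y-view keeps 51 columns → grid now 318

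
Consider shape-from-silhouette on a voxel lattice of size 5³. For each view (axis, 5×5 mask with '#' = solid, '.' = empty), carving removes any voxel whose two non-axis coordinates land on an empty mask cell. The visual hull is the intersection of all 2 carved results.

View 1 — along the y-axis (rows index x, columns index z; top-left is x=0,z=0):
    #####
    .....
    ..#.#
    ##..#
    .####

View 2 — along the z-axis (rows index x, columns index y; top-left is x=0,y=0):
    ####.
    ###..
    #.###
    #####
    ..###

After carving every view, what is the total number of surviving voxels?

initial block: 5^3 = 125
carve view 1 (along y, XZ-mask fill 14/25): 70 voxels remain
carve view 2 (along z, XY-mask fill 19/25): 55 voxels remain

remaining voxels: 55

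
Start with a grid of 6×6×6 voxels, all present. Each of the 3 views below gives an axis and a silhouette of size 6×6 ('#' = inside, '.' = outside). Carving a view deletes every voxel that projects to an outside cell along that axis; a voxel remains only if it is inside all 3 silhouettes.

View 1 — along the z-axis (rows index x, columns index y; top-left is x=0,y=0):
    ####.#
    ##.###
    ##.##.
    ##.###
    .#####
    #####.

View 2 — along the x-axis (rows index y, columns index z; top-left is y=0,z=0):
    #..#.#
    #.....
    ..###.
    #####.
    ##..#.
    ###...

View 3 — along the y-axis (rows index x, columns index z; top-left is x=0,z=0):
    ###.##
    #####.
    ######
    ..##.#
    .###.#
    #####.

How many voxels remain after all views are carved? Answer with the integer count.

remaining voxels: 65

full grid |V| = 216
after view 1 [z-axis, 29 of 36 cells solid] → remaining = 174
after view 2 [x-axis, 18 of 36 cells solid] → remaining = 87
after view 3 [y-axis, 28 of 36 cells solid] → remaining = 65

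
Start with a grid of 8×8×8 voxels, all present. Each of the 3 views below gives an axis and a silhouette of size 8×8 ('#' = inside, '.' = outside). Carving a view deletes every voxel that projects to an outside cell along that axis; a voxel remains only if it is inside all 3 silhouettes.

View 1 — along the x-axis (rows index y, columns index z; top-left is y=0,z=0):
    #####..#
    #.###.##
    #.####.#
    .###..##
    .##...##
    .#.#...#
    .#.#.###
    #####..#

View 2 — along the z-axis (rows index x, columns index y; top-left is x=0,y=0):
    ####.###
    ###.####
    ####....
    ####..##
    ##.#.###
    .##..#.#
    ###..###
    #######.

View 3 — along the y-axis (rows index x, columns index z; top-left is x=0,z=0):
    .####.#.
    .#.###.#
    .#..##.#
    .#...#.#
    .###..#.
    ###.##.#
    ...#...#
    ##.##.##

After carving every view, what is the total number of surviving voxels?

start: 8×8×8 = 512 voxels
  1. axis=0 (YZ plane), |mask|=41  ⇒  voxels=328
  2. axis=2 (XY plane), |mask|=47  ⇒  voxels=249
  3. axis=1 (XZ plane), |mask|=35  ⇒  voxels=144

voxel count = 144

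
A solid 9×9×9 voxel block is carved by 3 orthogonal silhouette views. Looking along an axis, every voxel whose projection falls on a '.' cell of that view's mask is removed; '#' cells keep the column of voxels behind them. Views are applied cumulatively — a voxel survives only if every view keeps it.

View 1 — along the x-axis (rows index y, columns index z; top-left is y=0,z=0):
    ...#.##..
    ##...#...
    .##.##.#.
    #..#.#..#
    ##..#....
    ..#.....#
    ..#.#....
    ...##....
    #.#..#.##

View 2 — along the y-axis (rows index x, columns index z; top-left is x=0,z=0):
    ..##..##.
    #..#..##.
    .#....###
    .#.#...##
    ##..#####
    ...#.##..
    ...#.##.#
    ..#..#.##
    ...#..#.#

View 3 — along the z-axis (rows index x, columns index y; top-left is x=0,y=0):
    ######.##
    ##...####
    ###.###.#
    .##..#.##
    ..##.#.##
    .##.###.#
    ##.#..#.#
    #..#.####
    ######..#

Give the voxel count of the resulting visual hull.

full grid |V| = 729
  1. axis=0 (YZ plane), |mask|=29  ⇒  voxels=261
  2. axis=1 (XZ plane), |mask|=37  ⇒  voxels=104
  3. axis=2 (XY plane), |mask|=55  ⇒  voxels=71

71 voxels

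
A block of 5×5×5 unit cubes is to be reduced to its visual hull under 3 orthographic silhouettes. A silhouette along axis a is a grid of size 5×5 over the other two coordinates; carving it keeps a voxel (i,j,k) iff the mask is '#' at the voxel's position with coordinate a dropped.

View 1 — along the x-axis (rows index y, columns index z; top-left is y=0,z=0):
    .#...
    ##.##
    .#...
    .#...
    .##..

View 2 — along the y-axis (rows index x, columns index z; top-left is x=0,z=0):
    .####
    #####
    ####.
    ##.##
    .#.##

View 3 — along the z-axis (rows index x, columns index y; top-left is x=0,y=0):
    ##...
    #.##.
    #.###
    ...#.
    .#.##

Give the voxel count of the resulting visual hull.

before carving: 125 voxels (5×5×5)
  1. axis=0 (YZ plane), |mask|=9  ⇒  voxels=45
  2. axis=1 (XZ plane), |mask|=20  ⇒  voxels=40
  3. axis=2 (XY plane), |mask|=13  ⇒  voxels=18

voxel count = 18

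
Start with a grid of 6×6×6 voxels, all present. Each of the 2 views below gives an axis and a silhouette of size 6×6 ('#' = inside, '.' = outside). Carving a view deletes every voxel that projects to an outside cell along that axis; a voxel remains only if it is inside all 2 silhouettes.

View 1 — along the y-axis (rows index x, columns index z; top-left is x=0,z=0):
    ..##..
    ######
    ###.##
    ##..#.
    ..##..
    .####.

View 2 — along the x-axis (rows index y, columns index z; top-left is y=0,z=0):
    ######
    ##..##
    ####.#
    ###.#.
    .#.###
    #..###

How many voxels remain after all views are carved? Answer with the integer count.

96 voxels

initial block: 6^3 = 216
carve view 1 (along y, XZ-mask fill 22/36): 132 voxels remain
carve view 2 (along x, YZ-mask fill 27/36): 96 voxels remain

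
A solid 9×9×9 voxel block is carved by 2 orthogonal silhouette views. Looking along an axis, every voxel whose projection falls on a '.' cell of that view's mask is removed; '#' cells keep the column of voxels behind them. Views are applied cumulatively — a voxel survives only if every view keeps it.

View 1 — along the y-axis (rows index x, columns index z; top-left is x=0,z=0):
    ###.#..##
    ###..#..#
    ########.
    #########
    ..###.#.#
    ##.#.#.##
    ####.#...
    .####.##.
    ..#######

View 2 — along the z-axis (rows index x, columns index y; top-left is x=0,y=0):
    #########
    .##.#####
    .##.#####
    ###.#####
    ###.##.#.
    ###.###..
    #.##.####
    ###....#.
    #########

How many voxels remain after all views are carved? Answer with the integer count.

before carving: 729 voxels (9×9×9)
V1 y: intersect with XZ mask (57 set) -- 513 left
V2 z: intersect with XY mask (63 set) -- 405 left

remaining voxels: 405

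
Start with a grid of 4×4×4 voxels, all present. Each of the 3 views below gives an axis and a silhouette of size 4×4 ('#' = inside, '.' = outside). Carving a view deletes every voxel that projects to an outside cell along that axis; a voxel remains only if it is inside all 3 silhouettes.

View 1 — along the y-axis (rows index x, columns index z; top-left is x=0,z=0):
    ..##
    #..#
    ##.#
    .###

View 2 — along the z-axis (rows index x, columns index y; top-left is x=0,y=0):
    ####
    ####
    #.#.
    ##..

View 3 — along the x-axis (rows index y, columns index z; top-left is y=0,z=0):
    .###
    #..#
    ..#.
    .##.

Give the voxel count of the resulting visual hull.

start: 4×4×4 = 64 voxels
[1] y-view keeps 10 columns → grid now 40
[2] z-view keeps 12 columns → grid now 28
[3] x-view keeps 8 columns → grid now 14

remaining voxels: 14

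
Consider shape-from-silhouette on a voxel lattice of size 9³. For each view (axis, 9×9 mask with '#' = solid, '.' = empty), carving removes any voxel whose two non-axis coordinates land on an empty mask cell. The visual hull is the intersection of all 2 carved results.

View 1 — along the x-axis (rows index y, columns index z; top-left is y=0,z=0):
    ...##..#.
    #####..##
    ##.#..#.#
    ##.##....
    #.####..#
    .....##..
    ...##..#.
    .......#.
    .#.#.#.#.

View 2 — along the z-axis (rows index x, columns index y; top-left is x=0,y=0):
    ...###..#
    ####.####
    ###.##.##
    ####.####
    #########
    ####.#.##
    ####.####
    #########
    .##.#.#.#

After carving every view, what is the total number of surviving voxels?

full grid |V| = 729
step 1: project along x, AND mask (35/81) → |grid| = 315
step 2: project along z, AND mask (65/81) → |grid| = 252

voxel count = 252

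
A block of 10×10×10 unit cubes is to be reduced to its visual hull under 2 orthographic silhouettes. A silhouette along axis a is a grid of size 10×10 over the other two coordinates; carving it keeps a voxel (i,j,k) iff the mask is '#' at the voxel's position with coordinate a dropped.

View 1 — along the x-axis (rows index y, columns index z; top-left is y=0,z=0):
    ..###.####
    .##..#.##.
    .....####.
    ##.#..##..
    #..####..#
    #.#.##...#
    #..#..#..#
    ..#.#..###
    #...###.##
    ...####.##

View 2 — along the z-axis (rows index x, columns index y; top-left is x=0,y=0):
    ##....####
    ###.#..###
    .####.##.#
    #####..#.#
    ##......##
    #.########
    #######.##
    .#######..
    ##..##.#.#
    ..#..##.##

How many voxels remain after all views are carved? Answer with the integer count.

initial block: 10^3 = 1000
[1] x-view keeps 53 columns → grid now 530
[2] z-view keeps 67 columns → grid now 358

remaining voxels: 358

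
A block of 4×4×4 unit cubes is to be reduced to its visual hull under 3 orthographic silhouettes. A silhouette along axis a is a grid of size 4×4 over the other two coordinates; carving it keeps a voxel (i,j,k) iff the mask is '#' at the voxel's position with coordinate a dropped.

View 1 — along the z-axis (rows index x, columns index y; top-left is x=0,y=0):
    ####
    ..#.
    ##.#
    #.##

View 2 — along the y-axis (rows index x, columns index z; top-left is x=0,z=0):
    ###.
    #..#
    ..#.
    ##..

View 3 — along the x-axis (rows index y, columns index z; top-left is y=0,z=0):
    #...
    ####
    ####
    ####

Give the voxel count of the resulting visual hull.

remaining voxels: 19

initial block: 4^3 = 64
carve view 1 (along z, XY-mask fill 11/16): 44 voxels remain
carve view 2 (along y, XZ-mask fill 8/16): 23 voxels remain
carve view 3 (along x, YZ-mask fill 13/16): 19 voxels remain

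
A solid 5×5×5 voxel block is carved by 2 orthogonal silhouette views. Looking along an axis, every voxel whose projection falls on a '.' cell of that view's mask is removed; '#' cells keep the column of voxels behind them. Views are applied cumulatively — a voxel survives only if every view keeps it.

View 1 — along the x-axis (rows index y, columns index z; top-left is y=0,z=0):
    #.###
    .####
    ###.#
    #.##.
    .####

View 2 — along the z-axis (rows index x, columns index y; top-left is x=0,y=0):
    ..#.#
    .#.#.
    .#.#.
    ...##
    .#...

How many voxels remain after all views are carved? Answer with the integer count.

|visual hull| = 33

before carving: 125 voxels (5×5×5)
after view 1 [x-axis, 19 of 25 cells solid] → remaining = 95
after view 2 [z-axis, 9 of 25 cells solid] → remaining = 33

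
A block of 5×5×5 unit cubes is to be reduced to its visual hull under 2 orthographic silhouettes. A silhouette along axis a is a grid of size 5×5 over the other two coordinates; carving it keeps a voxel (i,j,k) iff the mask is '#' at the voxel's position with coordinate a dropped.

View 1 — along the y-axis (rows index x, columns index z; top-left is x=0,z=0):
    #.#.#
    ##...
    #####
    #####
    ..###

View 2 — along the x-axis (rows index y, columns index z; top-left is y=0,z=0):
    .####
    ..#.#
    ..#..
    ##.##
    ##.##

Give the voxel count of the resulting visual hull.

full grid |V| = 125
  1. axis=1 (XZ plane), |mask|=18  ⇒  voxels=90
  2. axis=0 (YZ plane), |mask|=15  ⇒  voxels=54

|visual hull| = 54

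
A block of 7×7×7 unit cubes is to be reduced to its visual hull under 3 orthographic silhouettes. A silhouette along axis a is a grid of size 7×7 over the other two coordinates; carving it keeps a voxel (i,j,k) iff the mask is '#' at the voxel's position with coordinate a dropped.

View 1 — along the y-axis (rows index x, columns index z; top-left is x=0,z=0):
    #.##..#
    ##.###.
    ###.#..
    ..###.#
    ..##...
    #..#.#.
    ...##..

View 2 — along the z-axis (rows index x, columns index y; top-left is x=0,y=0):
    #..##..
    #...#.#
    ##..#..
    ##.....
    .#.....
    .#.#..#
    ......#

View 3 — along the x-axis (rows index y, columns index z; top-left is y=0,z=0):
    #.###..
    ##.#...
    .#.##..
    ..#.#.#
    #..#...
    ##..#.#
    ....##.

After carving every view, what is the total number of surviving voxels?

before carving: 343 voxels (7×7×7)
V1 y: intersect with XZ mask (24 set) -- 168 left
V2 z: intersect with XY mask (16 set) -- 60 left
V3 x: intersect with YZ mask (21 set) -- 29 left

voxel count = 29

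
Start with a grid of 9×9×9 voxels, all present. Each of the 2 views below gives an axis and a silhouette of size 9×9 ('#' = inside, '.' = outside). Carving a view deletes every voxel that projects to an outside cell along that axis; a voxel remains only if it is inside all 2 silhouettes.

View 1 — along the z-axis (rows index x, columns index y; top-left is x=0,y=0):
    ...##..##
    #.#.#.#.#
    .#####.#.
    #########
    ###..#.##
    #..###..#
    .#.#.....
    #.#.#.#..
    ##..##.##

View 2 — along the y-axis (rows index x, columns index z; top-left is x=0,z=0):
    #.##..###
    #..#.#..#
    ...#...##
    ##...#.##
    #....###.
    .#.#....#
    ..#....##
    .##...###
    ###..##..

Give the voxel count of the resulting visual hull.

start: 9×9×9 = 729 voxels
after view 1 [z-axis, 47 of 81 cells solid] → remaining = 423
after view 2 [y-axis, 38 of 81 cells solid] → remaining = 202

|visual hull| = 202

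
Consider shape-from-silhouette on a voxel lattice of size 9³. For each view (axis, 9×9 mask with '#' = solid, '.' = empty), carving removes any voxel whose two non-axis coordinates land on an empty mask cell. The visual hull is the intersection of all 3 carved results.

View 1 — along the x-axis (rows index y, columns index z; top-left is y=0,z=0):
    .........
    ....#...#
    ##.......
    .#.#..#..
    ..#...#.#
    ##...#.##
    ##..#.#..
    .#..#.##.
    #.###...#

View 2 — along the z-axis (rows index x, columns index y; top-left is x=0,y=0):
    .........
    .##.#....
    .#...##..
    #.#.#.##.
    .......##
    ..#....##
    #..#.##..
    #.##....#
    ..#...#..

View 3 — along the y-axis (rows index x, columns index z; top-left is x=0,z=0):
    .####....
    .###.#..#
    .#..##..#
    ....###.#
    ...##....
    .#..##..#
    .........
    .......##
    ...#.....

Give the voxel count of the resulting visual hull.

initial block: 9^3 = 729
  1. axis=0 (YZ plane), |mask|=28  ⇒  voxels=252
  2. axis=2 (XY plane), |mask|=26  ⇒  voxels=79
  3. axis=1 (XZ plane), |mask|=26  ⇒  voxels=26

26 voxels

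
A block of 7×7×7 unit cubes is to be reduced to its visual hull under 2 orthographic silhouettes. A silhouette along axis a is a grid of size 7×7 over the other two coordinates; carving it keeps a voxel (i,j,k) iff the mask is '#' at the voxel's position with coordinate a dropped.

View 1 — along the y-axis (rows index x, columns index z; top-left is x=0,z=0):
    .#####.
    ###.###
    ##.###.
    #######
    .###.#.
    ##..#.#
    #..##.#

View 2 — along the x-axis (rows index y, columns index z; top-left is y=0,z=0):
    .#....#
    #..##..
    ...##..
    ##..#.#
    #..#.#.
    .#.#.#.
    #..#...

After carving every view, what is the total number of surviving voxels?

start: 7×7×7 = 343 voxels
[1] y-view keeps 35 columns → grid now 245
[2] x-view keeps 19 columns → grid now 99

|visual hull| = 99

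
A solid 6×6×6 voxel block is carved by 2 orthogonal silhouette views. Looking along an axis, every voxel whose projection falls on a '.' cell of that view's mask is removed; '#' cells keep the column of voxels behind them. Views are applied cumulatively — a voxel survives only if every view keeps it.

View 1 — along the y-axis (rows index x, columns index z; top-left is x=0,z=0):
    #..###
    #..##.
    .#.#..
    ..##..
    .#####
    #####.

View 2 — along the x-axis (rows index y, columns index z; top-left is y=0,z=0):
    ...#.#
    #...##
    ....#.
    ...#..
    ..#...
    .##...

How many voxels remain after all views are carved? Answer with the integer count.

start: 6×6×6 = 216 voxels
carve view 1 (along y, XZ-mask fill 21/36): 126 voxels remain
carve view 2 (along x, YZ-mask fill 10/36): 36 voxels remain

36 voxels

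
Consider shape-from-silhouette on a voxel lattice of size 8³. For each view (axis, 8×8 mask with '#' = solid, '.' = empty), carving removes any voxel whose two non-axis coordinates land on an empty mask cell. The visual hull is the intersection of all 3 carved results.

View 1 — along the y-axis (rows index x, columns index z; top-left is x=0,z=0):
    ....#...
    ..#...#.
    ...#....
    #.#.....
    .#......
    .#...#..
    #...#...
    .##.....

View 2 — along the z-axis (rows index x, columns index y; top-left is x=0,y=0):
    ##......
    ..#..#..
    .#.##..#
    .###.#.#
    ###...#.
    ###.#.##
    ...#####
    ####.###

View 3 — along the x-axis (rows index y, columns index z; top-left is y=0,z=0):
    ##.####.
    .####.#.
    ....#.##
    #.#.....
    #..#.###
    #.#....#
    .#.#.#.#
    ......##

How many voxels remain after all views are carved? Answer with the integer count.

voxel count = 29

start: 8×8×8 = 512 voxels
V1 y: intersect with XZ mask (13 set) -- 104 left
V2 z: intersect with XY mask (35 set) -- 60 left
V3 x: intersect with YZ mask (30 set) -- 29 left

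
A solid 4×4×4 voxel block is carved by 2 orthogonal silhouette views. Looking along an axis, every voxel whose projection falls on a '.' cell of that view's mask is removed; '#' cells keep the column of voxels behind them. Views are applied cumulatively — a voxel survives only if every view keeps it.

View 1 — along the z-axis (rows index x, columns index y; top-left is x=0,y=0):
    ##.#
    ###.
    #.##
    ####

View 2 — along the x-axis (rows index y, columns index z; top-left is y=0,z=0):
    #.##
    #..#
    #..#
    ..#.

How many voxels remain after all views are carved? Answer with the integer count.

voxel count = 27

full grid |V| = 64
V1 z: intersect with XY mask (13 set) -- 52 left
V2 x: intersect with YZ mask (8 set) -- 27 left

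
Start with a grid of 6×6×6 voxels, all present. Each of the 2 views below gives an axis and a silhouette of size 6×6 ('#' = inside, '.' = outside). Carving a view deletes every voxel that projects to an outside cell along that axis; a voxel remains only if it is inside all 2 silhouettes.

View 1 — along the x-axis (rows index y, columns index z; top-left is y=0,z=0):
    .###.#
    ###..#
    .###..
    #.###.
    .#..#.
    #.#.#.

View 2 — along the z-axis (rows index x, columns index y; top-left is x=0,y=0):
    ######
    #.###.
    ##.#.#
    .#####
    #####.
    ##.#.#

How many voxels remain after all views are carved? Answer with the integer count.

initial block: 6^3 = 216
after view 1 [x-axis, 20 of 36 cells solid] → remaining = 120
after view 2 [z-axis, 28 of 36 cells solid] → remaining = 96

voxel count = 96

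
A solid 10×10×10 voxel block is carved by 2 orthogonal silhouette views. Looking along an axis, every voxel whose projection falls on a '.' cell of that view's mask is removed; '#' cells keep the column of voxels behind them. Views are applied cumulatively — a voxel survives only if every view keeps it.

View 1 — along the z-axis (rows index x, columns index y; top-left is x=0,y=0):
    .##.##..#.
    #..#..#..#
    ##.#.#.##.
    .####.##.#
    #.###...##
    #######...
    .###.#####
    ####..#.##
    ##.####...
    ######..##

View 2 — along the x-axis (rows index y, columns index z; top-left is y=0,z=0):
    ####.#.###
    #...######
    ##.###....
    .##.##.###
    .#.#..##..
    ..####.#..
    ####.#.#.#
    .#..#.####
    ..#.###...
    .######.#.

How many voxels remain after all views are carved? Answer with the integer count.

initial block: 10^3 = 1000
carve view 1 (along z, XY-mask fill 64/100): 640 voxels remain
carve view 2 (along x, YZ-mask fill 60/100): 390 voxels remain

voxel count = 390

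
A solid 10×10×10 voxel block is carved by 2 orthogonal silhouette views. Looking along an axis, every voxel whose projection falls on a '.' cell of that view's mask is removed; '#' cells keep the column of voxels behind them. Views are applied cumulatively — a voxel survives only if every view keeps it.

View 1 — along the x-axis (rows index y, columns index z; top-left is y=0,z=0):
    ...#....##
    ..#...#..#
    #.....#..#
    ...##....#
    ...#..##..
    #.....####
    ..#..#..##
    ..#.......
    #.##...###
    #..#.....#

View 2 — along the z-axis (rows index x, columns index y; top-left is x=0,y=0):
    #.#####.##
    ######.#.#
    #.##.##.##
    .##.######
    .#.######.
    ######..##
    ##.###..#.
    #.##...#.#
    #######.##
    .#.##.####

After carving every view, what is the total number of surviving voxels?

before carving: 1000 voxels (10×10×10)
after view 1 [x-axis, 34 of 100 cells solid] → remaining = 340
after view 2 [z-axis, 73 of 100 cells solid] → remaining = 255

255 voxels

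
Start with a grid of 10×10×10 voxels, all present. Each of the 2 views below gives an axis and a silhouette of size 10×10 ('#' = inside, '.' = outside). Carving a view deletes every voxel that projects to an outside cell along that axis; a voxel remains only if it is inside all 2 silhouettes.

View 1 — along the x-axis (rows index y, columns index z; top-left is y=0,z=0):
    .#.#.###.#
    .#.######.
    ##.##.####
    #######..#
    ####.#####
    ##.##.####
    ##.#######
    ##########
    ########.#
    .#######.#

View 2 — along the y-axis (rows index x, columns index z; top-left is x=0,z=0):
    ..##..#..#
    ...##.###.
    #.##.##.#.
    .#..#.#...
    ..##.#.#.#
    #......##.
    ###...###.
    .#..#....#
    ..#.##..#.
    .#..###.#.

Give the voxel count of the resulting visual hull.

initial block: 10^3 = 1000
  1. axis=0 (YZ plane), |mask|=82  ⇒  voxels=820
  2. axis=1 (XZ plane), |mask|=44  ⇒  voxels=357

remaining voxels: 357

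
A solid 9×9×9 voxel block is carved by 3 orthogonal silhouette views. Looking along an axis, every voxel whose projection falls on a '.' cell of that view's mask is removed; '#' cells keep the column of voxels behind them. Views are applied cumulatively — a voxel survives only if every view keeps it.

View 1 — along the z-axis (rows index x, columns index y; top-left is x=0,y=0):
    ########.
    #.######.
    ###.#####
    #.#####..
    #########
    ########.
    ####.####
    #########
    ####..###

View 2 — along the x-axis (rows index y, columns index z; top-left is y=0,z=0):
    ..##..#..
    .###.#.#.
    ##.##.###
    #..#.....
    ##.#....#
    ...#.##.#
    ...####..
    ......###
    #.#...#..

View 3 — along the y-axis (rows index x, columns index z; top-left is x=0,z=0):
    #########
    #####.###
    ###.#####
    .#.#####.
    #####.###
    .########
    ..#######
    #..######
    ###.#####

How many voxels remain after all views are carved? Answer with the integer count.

full grid |V| = 729
V1 z: intersect with XY mask (70 set) -- 630 left
V2 x: intersect with YZ mask (35 set) -- 276 left
V3 y: intersect with XZ mask (69 set) -- 239 left

239 voxels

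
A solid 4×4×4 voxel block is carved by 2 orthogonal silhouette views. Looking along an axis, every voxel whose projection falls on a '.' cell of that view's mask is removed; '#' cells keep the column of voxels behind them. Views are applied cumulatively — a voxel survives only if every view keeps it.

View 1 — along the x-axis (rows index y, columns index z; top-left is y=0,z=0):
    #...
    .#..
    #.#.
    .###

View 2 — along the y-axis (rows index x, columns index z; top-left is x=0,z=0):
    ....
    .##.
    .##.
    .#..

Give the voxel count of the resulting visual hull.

|visual hull| = 10

initial block: 4^3 = 64
V1 x: intersect with YZ mask (7 set) -- 28 left
V2 y: intersect with XZ mask (5 set) -- 10 left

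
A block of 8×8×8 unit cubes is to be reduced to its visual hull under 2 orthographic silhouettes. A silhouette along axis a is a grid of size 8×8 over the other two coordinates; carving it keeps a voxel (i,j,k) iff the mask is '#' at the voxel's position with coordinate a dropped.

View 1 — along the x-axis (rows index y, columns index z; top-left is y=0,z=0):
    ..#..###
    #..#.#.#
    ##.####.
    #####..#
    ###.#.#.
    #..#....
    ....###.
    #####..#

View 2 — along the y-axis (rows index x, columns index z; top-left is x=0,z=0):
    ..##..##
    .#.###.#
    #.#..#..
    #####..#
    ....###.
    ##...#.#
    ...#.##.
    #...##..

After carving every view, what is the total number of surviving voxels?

initial block: 8^3 = 512
after view 1 [x-axis, 36 of 64 cells solid] → remaining = 288
after view 2 [y-axis, 31 of 64 cells solid] → remaining = 140

remaining voxels: 140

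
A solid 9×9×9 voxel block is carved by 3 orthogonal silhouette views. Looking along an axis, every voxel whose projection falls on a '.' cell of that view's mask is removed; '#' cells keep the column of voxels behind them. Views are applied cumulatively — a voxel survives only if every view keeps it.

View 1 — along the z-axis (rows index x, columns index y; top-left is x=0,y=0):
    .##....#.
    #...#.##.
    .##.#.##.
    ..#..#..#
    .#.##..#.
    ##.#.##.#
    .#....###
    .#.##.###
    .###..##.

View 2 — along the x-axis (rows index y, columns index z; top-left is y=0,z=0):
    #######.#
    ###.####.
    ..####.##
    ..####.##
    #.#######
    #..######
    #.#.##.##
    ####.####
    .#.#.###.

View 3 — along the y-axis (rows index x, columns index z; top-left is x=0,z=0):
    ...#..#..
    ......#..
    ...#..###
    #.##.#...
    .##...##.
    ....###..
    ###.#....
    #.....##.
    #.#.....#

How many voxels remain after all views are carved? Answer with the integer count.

remaining voxels: 95

start: 9×9×9 = 729 voxels
carve view 1 (along z, XY-mask fill 40/81): 360 voxels remain
carve view 2 (along x, YZ-mask fill 61/81): 271 voxels remain
carve view 3 (along y, XZ-mask fill 28/81): 95 voxels remain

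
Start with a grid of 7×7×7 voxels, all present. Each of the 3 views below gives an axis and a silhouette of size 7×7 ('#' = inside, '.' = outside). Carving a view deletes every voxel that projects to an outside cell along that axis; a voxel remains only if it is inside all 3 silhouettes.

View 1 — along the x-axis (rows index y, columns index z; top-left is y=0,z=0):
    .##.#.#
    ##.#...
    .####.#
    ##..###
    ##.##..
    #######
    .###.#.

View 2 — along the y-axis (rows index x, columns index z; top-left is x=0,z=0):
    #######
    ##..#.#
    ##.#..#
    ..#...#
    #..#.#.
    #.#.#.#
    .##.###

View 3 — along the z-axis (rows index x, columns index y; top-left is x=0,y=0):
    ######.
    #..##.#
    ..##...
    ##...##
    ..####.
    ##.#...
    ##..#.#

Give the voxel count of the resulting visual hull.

full grid |V| = 343
[1] x-view keeps 32 columns → grid now 224
[2] y-view keeps 29 columns → grid now 132
[3] z-view keeps 27 columns → grid now 75

75 voxels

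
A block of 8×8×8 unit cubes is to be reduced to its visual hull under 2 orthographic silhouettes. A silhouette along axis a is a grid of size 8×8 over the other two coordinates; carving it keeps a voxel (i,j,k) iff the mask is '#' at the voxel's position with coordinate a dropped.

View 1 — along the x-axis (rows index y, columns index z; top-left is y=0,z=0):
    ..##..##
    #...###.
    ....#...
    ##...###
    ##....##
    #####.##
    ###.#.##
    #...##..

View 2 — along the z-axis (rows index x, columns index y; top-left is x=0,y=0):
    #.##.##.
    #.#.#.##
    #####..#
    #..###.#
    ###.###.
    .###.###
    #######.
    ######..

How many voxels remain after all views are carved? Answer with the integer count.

voxel count = 193

before carving: 512 voxels (8×8×8)
after view 1 [x-axis, 34 of 64 cells solid] → remaining = 272
after view 2 [z-axis, 46 of 64 cells solid] → remaining = 193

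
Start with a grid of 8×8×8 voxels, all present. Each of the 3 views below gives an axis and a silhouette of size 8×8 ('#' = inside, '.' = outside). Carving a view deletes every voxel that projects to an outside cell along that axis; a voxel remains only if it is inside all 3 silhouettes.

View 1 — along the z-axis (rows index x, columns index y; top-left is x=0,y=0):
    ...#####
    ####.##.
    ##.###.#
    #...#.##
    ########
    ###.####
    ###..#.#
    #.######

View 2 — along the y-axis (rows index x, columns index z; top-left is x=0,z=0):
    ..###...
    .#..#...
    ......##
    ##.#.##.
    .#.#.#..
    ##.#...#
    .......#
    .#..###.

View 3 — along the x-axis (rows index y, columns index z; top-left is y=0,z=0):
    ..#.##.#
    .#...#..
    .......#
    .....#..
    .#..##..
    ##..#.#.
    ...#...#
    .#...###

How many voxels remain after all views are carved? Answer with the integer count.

initial block: 8^3 = 512
after view 1 [z-axis, 48 of 64 cells solid] → remaining = 384
after view 2 [y-axis, 24 of 64 cells solid] → remaining = 144
after view 3 [x-axis, 21 of 64 cells solid] → remaining = 53

voxel count = 53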